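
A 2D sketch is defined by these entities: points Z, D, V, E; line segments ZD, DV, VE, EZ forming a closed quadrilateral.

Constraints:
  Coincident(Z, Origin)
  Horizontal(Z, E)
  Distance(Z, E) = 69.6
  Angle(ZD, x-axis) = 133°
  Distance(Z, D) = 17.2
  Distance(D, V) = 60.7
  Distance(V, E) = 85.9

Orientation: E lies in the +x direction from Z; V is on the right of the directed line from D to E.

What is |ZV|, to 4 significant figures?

47.39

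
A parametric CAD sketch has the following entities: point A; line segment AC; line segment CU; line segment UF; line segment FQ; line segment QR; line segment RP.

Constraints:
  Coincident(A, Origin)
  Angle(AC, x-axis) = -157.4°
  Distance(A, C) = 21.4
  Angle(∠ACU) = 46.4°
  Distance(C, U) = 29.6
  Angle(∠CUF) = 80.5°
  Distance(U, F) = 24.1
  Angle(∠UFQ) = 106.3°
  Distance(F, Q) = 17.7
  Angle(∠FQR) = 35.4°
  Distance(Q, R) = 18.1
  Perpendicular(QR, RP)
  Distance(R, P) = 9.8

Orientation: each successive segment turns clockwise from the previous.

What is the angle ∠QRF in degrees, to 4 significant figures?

70.29°

∠UFQ = 106.3° gives FQ at -104.2° from the x-axis; with |FQ| = 17.7, Q = (7.274, -9.981). ∠FQR = 35.4° gives QR at 111.2° from the x-axis; with |QR| = 18.1, R = (0.7289, 6.894). Then cos ∠QRF = RQ·RF / (|RQ||RF|), giving 70.29°.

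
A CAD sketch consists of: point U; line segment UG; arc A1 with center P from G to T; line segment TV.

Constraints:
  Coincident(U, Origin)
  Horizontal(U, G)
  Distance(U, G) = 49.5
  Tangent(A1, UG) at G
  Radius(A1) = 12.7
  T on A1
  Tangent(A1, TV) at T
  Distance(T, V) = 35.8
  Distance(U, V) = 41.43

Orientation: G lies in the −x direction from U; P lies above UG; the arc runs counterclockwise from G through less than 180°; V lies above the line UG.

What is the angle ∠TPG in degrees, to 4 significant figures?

58.11°

Checks: ∠(PG, GU) = 90.00° ✓; |PT| = 12.70 ✓; ∠(PT, TV) = 90.00° ✓; |TV| = 35.80 ✓; |UV| = 41.43 ✓.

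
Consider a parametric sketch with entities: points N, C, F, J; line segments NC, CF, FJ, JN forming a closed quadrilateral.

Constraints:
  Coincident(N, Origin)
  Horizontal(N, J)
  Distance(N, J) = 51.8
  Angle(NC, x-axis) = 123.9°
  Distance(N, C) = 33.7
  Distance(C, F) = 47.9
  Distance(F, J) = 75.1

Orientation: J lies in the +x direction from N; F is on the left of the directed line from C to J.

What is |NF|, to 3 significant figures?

65.3

Checks: |CF| = 47.90 ✓; |FJ| = 75.10 ✓.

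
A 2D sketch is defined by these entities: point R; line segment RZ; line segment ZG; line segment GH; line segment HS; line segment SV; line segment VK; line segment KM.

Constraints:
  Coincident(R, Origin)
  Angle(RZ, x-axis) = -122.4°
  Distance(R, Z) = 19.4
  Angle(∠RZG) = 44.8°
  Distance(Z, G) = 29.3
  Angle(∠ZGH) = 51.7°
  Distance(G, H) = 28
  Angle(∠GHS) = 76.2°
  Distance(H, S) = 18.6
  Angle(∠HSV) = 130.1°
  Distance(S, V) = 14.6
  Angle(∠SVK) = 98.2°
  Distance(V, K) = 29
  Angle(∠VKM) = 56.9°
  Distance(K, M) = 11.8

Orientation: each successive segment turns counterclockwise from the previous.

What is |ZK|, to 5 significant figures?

32.884

R is at the origin; RZ runs at -122.4° with length 19.4, so Z = (-10.395, -16.380). ∠RZG = 44.8° gives ZG at 12.800° from the x-axis; with |ZG| = 29.3, G = (18.177, -9.8886). ∠ZGH = 51.7° gives GH at 141.10° from the x-axis; with |GH| = 28.0, H = (-3.6140, 7.6944). ∠GHS = 76.2° gives HS at -115.10° from the x-axis; with |HS| = 18.6, S = (-11.504, -9.1492). ∠HSV = 130.1° gives SV at -65.200° from the x-axis; with |SV| = 14.6, V = (-5.3801, -22.403). ∠SVK = 98.2° gives VK at 16.600° from the x-axis; with |VK| = 29.0, K = (22.411, -14.118). Then |ZK| = |K − Z| = 32.884.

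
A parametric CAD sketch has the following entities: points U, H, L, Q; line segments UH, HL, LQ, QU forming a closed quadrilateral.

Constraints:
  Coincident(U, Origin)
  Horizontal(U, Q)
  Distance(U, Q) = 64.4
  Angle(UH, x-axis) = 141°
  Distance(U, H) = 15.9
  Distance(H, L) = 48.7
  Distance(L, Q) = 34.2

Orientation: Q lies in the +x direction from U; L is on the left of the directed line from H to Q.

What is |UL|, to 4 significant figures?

40.10

Checks: |HL| = 48.70 ✓; |LQ| = 34.20 ✓.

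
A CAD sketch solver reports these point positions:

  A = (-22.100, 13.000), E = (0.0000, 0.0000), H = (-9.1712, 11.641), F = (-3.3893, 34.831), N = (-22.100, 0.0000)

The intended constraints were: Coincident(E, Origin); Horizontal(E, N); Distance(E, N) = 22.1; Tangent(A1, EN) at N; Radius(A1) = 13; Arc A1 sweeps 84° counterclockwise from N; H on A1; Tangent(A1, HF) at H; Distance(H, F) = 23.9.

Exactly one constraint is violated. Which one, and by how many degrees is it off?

Tangent(A1, HF) at H — off by 8.00°.

E = (0.00, 0.00) ✓; E.y = 0.00, N.y = 0.00 ✓; |EN| = 22.10 ✓; ∠(AN, NE) = 90.00° ✓; |AN| = 13.00 ✓; bearing(A→H) − bearing(A→N) = 84.00° ✓; |AH| = 13.00 ✓; ∠(AH, HF) = 98.00° ✗; |HF| = 23.90 ✓.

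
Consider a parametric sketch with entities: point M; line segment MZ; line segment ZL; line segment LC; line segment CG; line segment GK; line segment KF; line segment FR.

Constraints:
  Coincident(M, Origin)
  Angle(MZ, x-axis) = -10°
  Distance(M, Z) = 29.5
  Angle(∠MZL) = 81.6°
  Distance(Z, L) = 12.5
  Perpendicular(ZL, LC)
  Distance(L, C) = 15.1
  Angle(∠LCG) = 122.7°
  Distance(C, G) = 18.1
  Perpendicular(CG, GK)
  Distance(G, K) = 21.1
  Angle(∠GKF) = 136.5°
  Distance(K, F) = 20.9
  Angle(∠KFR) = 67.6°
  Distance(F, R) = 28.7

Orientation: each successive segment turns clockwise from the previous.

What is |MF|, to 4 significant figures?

45.00

The perpendicularity gives GK at right angles to CG, so GK runs at 14.30°; with |GK| = 21.1, K = (26.75, 10.53). ∠GKF = 136.5° gives KF at -29.20° from the x-axis; with |KF| = 20.9, F = (45.00, 0.3373). Then |MF| = |F − M| = 45.00.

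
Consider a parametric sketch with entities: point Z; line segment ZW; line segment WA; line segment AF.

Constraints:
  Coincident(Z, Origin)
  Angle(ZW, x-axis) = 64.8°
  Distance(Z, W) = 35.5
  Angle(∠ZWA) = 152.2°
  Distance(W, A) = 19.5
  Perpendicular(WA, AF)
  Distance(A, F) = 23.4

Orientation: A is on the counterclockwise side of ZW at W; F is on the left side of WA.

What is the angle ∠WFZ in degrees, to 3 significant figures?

42.5°

Z is at the origin; ZW runs at 64.8° with length 35.5, so W = 35.5·(cos 64.8°, sin 64.8°) = (15.1, 32.1). ∠ZWA = 152.2°, so WA runs at 64.8° + (180° − 152.2°) = 92.6° from the x-axis; with |WA| = 19.5, A = W + 19.5·(cos 92.6°, sin 92.6°) = (14.2, 51.6). The perpendicularity gives AF at right angles to WA; with |AF| = 23.4 on the left of WA, F = A + 23.4·(-0.999, -0.0454) = (-9.15, 50.5). Then cos ∠WFZ = FW·FZ / (|FW||FZ|), giving 42.5°.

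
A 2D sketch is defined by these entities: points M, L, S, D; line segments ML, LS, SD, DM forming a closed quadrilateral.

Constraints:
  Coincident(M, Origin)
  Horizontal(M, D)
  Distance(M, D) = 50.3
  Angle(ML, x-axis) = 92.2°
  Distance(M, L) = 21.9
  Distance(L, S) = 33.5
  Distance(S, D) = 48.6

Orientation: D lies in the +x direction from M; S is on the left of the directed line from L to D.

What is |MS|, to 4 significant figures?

49.39

Checks: |LS| = 33.50 ✓; |SD| = 48.60 ✓.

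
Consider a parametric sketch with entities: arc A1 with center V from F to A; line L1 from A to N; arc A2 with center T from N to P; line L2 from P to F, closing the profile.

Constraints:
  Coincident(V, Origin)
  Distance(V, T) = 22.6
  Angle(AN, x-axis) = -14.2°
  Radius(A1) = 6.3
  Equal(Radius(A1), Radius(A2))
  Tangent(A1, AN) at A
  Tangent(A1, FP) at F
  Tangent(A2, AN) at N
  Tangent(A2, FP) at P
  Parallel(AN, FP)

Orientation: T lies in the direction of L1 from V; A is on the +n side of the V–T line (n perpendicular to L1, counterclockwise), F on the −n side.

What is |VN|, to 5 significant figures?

23.462

Tangency of A1 to both parallel lines with radius 6.3 puts A and F at V ± 6.3·n: A = (1.5454, 6.1075), F = (-1.5454, -6.1075). Equal radii place N and P the same way about T: N = T + 6.3·n = (23.455, 0.56356), P = T − 6.3·n = (20.364, -11.651). Then |VN| = |N − V| = 23.462.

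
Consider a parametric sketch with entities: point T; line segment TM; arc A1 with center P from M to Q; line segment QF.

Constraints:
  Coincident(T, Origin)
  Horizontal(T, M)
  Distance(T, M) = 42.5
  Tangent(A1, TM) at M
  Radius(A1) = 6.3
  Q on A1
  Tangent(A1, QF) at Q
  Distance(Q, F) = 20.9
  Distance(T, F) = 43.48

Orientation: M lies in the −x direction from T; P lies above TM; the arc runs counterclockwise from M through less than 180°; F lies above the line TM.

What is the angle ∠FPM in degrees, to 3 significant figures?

158°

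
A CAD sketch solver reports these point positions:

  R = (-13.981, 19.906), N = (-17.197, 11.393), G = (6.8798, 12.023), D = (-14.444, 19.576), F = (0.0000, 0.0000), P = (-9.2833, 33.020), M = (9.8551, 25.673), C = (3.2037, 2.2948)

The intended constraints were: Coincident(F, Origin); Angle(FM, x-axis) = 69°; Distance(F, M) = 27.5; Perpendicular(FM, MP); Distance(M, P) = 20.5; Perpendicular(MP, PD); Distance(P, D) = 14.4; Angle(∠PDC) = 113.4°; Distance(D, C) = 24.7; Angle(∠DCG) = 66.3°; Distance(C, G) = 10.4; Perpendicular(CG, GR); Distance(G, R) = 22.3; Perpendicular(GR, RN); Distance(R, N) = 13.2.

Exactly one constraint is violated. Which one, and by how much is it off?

Distance(R, N) = 13.2 — off by 4.10.

F = (0.00, 0.00) ✓; FM at 69.00° ✓; |FM| = 27.50 ✓; ∠(FM, MP) = 90.00° ✓; |MP| = 20.50 ✓; ∠(MP, PD) = 90.00° ✓; |PD| = 14.40 ✓; ∠PDC = 113.4° ✓; |DC| = 24.70 ✓; ∠DCG = 66.30° ✓; |CG| = 10.40 ✓; ∠(CG, GR) = 90.00° ✓; |GR| = 22.30 ✓; ∠(GR, RN) = 90.01° ✓; |RN| = 9.100 ✗.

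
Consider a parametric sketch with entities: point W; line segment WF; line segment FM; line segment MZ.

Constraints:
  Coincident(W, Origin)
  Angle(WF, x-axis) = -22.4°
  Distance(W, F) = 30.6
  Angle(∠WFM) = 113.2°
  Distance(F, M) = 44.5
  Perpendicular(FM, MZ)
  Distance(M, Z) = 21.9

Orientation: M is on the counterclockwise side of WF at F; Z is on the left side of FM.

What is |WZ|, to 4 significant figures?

56.90

W is at the origin; WF runs at -22.4° with length 30.6, so F = 30.6·(cos -22.4°, sin -22.4°) = (28.29, -11.66). ∠WFM = 113.2°, so FM runs at -22.4° + (180° − 113.2°) = 44.40° from the x-axis; with |FM| = 44.5, M = F + 44.5·(cos 44.40°, sin 44.40°) = (60.09, 19.47). FM ⟂ MZ; with |MZ| = 21.9 on the left of FM, Z = M + 21.9·(-0.6997, 0.7145) = (44.76, 35.12). Then |WZ| = |Z − W| = 56.90.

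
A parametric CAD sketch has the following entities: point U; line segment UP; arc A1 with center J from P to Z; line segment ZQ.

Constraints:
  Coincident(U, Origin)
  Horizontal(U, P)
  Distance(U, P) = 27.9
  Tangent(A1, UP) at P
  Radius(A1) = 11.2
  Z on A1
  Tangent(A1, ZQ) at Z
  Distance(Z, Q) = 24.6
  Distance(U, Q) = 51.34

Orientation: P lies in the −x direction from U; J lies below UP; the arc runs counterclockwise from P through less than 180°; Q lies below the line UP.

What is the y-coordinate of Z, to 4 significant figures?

-12.82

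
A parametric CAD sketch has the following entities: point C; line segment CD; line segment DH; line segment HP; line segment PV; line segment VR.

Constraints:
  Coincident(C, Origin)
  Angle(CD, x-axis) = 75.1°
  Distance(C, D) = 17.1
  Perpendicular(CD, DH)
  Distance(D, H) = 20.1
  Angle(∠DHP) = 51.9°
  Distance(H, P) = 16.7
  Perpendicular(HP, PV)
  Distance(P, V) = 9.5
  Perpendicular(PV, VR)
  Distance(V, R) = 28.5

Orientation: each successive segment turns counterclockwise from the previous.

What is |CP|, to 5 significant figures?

10.565

CD is perpendicular to DH, so DH runs at 165.10°; with |DH| = 20.1, H = (-15.027, 21.693). ∠DHP = 51.9° gives HP at -66.800° from the x-axis; with |HP| = 16.7, P = (-8.4484, 6.3438). Then |CP| = |P − C| = 10.565.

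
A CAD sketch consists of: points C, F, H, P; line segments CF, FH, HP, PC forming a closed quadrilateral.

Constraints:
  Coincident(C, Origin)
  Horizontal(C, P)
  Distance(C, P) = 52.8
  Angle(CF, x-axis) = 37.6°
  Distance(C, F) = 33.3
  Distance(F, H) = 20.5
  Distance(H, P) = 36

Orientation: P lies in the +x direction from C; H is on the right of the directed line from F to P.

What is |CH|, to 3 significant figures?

17.0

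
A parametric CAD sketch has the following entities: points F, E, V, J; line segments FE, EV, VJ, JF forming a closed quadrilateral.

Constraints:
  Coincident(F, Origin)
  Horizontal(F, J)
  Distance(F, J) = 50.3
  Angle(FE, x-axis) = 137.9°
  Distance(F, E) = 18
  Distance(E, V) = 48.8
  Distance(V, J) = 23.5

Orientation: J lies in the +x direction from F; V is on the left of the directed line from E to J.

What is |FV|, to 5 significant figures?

39.402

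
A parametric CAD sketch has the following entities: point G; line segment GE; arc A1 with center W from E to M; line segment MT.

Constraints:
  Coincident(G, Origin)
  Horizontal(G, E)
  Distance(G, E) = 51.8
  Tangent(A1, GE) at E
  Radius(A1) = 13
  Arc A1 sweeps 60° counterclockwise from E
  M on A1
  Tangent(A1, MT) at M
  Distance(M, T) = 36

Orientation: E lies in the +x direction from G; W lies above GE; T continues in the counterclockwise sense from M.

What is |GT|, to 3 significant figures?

89.4

G is at the origin; G and E share the same y with |GE| = 51.8 and E on the +x side, so E = (51.8, 0.00). The tangent condition forces WE to be normal to GE, so W = E + (0, 13) = (51.8, 13.0). On A1, E sits at bearing -90° from W; a 60° counterclockwise sweep puts M at bearing -30°, so M = W + 13.0·(cos -30°, sin -30°) = (63.1, 6.50). Tangency of A1 to MT means the radius WM is perpendicular to MT, so MT runs along (−sin -30°, cos -30°); with |MT| = 36.0, T = (81.1, 37.7). Then |GT| = |T − G| = 89.4.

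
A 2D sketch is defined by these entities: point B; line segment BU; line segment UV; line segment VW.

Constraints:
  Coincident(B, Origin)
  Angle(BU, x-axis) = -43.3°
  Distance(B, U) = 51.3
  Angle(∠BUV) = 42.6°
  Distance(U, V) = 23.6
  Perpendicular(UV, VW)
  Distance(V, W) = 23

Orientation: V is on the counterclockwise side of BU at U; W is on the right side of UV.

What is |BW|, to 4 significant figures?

59.44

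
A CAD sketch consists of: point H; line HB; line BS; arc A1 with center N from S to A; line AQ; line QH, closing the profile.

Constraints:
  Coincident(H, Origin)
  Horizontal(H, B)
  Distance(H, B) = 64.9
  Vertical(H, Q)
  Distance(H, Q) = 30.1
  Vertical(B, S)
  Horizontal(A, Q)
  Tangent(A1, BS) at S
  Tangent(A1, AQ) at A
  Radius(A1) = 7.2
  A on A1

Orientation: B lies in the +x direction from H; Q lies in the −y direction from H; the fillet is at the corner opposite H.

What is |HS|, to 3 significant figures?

68.8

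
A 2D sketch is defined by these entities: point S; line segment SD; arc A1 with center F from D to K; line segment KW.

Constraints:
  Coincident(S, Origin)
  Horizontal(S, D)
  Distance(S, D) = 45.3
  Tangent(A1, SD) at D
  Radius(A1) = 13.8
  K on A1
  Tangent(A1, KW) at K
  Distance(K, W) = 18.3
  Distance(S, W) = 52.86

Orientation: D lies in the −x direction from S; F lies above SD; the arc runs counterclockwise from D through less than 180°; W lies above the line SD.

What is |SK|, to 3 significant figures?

37.4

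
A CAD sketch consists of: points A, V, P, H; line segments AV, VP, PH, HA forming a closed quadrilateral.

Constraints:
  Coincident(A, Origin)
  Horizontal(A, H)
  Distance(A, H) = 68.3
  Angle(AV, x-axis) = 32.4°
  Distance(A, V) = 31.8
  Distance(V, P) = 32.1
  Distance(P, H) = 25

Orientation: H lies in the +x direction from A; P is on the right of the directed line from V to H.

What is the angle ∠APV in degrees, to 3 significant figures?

43.6°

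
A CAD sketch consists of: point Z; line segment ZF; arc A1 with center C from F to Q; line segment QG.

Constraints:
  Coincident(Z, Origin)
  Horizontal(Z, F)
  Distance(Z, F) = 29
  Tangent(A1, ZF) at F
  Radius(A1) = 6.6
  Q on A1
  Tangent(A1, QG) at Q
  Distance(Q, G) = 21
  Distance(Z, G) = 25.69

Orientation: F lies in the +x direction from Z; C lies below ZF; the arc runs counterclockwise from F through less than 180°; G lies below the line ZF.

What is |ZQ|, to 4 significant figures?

23.44

Z is at the origin; Z and F share the same y with |ZF| = 29.0 and F on the +x side, so F = (29.00, 0.000). The tangent condition forces CF to be normal to ZF, so C = F + (0, -6.6) = (29.00, -6.600). Since CQ ⟂ QG (tangency), |CG| = √(6.6² + 21.0²) = 22.01 regardless of where Q sits on A1. So G lies on both circle(Z, 25.69) and circle(C, 22.01); the below-ZF intersection is G = (13.27, -22.00). Q is the foot of the tangent from G: Q = (23.18, -3.485).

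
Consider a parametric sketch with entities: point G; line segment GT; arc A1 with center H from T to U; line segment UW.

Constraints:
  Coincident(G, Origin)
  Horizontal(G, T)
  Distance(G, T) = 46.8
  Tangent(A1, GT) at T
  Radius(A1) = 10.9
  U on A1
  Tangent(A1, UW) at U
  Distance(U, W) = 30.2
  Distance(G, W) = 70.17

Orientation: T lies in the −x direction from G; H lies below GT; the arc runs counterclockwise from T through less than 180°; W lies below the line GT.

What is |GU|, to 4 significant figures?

58.79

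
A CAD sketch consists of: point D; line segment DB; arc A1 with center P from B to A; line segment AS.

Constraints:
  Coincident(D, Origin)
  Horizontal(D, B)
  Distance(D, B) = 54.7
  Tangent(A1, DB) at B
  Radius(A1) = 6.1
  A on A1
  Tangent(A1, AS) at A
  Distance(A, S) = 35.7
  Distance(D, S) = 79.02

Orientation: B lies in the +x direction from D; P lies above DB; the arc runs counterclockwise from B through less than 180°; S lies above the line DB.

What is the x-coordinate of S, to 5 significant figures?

68.356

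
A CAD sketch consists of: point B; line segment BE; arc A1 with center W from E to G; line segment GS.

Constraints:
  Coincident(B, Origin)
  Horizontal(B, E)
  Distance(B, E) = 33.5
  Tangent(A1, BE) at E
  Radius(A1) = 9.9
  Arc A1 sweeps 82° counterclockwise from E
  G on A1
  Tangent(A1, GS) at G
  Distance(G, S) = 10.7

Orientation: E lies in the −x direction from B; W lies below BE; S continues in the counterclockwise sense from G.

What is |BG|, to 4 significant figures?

44.13

Tangency of A1 to BE means the radius WE is perpendicular to BE, so W = E + (0, -9.9) = (-33.50, -9.900). On A1, E sits at bearing 90° from W; an 82° counterclockwise sweep puts G at bearing 172°, so G = W + 9.9·(cos 172°, sin 172°) = (-43.30, -8.522). Then |BG| = |G − B| = 44.13.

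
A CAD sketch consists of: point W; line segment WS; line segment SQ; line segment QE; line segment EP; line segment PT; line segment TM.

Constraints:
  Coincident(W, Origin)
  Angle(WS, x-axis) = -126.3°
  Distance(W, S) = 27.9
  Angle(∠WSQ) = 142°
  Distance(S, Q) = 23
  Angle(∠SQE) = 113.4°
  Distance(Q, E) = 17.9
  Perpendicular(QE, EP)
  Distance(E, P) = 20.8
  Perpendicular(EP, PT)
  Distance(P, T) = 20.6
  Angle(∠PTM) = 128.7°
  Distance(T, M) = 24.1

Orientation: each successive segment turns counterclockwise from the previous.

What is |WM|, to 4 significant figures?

48.70

W is at the origin; WS runs at -126.3° with length 27.9, so S = (-16.52, -22.49). ∠WSQ = 142.0° gives SQ at -88.30° from the x-axis; with |SQ| = 23.0, Q = (-15.83, -45.48). ∠SQE = 113.4° gives QE at -21.70° from the x-axis; with |QE| = 17.9, E = (0.7966, -52.09). QE ⟂ EP, so EP runs at 68.30°; with |EP| = 20.8, P = (8.487, -32.77). EP ⟂ PT, so PT runs at 158.3°; with |PT| = 20.6, T = (-10.65, -25.15). ∠PTM = 128.7° gives TM at -150.4° from the x-axis; with |TM| = 24.1, M = (-31.61, -37.06). Then |WM| = |M − W| = 48.70.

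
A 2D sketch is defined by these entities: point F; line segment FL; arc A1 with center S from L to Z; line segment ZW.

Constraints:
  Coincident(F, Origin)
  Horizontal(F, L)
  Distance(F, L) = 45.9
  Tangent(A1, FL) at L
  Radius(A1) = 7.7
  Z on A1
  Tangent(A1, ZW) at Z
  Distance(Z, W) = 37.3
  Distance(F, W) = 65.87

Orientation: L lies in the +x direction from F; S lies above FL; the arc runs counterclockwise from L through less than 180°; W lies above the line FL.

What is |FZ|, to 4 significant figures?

54.24

F is at the origin; FL is horizontal with |FL| = 45.9 and L on the +x side, so L = (45.90, 0.000). The tangent condition forces SL to be normal to FL, so S = L + (0, 7.7) = (45.90, 7.700). Since SZ ⟂ ZW (tangency), |SW| = √(7.7² + 37.3²) = 38.09 regardless of where Z sits on A1. So W lies on both circle(F, 65.87) and circle(S, 38.09); the above-FL intersection is W = (47.38, 45.76). Z is the foot of the tangent from W: Z = (53.50, 8.962).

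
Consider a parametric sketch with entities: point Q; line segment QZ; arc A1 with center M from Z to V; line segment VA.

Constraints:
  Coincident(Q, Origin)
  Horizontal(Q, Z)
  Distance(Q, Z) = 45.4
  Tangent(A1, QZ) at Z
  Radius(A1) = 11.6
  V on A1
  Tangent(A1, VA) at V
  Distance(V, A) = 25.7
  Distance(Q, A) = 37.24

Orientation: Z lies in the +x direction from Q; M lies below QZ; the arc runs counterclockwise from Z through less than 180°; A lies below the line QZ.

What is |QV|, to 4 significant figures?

35.66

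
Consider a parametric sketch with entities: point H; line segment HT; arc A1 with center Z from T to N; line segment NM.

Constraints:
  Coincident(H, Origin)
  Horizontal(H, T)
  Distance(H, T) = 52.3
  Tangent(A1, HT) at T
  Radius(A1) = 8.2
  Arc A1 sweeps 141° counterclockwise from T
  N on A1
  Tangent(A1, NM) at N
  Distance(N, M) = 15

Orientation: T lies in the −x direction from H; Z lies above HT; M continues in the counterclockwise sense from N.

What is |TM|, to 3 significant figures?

24.9

H is at the origin; H and T share the same y with |HT| = 52.3 and T on the −x side, so T = (-52.3, 0.00). A1 meets HT tangentially, so ZT is at right angles to HT, so Z = T + (0, 8.2) = (-52.3, 8.20). On A1, T sits at bearing -90° from Z; a 141° counterclockwise sweep puts N at bearing 51°, so N = Z + 8.2·(cos 51°, sin 51°) = (-47.1, 14.6). Tangency of A1 to NM means the radius ZN is perpendicular to NM, so NM runs along (−sin 51°, cos 51°); with |NM| = 15.0, M = (-58.8, 24.0). Then |TM| = |M − T| = 24.9.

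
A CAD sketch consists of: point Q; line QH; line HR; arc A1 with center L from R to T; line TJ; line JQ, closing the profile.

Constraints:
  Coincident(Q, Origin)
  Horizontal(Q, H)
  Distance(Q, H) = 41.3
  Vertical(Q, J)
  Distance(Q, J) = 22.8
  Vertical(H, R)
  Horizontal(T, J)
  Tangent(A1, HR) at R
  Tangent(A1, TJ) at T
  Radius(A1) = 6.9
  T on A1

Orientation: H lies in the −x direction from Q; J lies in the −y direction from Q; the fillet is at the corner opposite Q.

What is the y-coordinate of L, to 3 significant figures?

-15.9

QJ is vertical with |QJ| = 22.8 and J on the −y side, so J = (0.00, -22.8). The virtual corner opposite Q is at (-41.3, -22.8). Tangency of A1 to HR means the radius LR is perpendicular to HR and tangency of A1 to TJ means the radius LT is perpendicular to TJ, with radius 6.9, so the center L sits 6.9 in from both sides at L = (-34.4, -15.9). So L.y = -15.9.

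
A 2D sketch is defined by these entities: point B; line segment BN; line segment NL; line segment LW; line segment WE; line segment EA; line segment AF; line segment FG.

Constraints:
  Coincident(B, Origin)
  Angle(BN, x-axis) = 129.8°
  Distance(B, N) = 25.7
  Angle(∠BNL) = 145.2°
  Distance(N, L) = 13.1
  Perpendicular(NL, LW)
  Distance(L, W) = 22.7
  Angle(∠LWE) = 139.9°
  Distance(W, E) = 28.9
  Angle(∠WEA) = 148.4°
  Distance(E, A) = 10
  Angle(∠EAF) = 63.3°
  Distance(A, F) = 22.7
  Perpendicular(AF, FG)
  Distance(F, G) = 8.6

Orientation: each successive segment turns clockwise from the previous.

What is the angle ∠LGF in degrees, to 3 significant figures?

113°

∠EAF = 63.3° gives AF at 177° from the x-axis; with |AF| = 22.7, F = (9.96, 10.3). AF ⟂ FG, so FG runs at 86.6°; with |FG| = 8.6, G = (10.5, 18.9). Then cos ∠LGF = GL·GF / (|GL||GF|), giving 113°.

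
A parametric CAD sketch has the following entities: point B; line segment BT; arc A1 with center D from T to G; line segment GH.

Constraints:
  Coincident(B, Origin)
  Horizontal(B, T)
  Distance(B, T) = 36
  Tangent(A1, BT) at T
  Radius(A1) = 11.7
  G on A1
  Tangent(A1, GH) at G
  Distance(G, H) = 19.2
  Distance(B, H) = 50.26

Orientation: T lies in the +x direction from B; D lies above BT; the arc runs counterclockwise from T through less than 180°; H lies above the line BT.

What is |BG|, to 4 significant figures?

49.38

Checks: B.y = 0.00, T.y = 0.00 ✓; |DG| = 11.70 ✓; ∠(DG, GH) = 90.00° ✓; |GH| = 19.20 ✓; |BH| = 50.26 ✓.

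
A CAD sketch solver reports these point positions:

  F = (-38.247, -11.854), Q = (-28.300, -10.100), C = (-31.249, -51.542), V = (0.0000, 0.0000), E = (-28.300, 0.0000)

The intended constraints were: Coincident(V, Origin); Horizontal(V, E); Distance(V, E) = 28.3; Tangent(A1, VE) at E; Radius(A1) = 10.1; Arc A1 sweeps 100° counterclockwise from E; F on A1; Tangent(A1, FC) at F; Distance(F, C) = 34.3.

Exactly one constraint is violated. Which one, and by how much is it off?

Distance(F, C) = 34.3 — off by 6.00.

V = (0.00, 0.00) ✓; V.y = 0.00, E.y = 0.00 ✓; |VE| = 28.30 ✓; ∠(QE, EV) = 90.00° ✓; |QE| = 10.10 ✓; bearing(Q→F) − bearing(Q→E) = 100.0° ✓; |QF| = 10.10 ✓; ∠(QF, FC) = 90.00° ✓; |FC| = 40.30 ✗.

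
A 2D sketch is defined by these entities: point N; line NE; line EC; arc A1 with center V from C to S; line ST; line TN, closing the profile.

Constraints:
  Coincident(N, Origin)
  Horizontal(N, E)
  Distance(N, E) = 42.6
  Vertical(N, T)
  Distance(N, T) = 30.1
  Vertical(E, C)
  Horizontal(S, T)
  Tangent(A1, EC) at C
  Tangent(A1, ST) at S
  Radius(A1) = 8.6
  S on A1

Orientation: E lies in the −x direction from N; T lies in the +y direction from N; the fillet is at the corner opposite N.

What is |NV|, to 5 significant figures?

40.227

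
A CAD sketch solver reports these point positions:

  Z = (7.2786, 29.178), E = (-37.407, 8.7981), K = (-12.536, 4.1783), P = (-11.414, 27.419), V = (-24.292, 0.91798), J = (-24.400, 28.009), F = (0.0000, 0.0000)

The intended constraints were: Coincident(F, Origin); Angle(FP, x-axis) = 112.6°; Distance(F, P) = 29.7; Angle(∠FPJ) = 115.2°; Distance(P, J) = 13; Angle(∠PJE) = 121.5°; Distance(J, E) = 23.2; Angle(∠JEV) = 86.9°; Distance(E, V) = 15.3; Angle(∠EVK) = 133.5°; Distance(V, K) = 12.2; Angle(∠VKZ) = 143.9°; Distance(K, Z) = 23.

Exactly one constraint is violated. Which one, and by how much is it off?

Distance(K, Z) = 23 — off by 8.90.

F = (0.00, 0.00) ✓; FP at 112.6° ✓; |FP| = 29.70 ✓; ∠FPJ = 115.2° ✓; |PJ| = 13.00 ✓; ∠PJE = 121.5° ✓; |JE| = 23.20 ✓; ∠JEV = 86.90° ✓; |EV| = 15.30 ✓; ∠EVK = 133.5° ✓; |VK| = 12.20 ✓; ∠VKZ = 143.9° ✓; |KZ| = 31.90 ✗.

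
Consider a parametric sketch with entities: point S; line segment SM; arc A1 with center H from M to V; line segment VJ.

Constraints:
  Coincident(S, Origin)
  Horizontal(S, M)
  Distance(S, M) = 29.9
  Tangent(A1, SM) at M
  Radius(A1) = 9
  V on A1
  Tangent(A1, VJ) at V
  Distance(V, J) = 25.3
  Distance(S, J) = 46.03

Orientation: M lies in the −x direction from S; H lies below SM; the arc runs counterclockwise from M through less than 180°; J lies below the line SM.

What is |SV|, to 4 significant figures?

40.20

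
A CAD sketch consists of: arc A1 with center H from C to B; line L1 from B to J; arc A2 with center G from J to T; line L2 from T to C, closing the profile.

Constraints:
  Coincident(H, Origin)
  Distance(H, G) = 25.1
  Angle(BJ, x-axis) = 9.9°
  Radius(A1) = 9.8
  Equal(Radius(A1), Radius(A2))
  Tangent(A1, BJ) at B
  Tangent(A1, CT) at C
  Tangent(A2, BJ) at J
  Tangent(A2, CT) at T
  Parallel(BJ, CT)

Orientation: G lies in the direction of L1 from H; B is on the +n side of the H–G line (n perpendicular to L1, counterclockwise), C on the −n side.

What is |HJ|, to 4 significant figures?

26.95

Tangency of A1 to both parallel lines with radius 9.8 puts B and C at H ± 9.8·n: B = (-1.685, 9.654), C = (1.685, -9.654). Equal radii place J and T the same way about G: J = G + 9.8·n = (23.04, 13.97), T = G − 9.8·n = (26.41, -5.339). Then |HJ| = |J − H| = 26.95.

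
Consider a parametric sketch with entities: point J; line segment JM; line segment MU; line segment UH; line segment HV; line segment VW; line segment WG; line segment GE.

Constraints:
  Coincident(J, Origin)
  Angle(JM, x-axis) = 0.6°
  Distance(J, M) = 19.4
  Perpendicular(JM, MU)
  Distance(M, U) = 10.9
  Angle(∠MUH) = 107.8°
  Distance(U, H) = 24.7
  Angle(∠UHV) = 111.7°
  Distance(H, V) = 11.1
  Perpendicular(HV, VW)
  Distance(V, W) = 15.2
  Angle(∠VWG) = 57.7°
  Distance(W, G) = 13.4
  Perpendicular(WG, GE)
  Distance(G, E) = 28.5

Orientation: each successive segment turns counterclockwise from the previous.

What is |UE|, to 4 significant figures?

45.86

J is at the origin; JM runs at 0.6° with length 19.4, so M = (19.40, 0.2032). The perpendicularity gives MU at right angles to JM, so MU runs at 90.60°; with |MU| = 10.9, U = (19.28, 11.10). ∠MUH = 107.8° gives UH at 162.8° from the x-axis; with |UH| = 24.7, H = (-4.311, 18.41). ∠UHV = 111.7° gives HV at -128.9° from the x-axis; with |HV| = 11.1, V = (-11.28, 9.768). HV ⟂ VW, so VW runs at -38.90°; with |VW| = 15.2, W = (0.5483, 0.2230). ∠VWG = 57.7° gives WG at 83.40° from the x-axis; with |WG| = 13.4, G = (2.088, 13.53). The perpendicularity gives GE at right angles to WG, so GE runs at 173.4°; with |GE| = 28.5, E = (-26.22, 16.81). Then |UE| = |E − U| = 45.86.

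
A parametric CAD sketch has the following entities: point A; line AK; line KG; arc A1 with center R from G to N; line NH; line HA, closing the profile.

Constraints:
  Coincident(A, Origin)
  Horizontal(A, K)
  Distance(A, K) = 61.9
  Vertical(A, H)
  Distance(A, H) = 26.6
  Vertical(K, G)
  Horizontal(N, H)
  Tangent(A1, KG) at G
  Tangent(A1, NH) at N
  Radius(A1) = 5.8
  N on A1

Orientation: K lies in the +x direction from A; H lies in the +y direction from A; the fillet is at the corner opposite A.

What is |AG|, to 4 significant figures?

65.30

A is at the origin; AK is horizontal with |AK| = 61.9 and K on the +x side, so K = (61.90, 0.000). A and H share the same x with |AH| = 26.6 and H on the +y side, so H = (0.000, 26.60). The virtual corner opposite A is at (61.90, 26.60). Tangency of A1 to KG means the radius RG is perpendicular to KG and since A1 is tangent to NH there, RN ⟂ NH, with radius 5.8, so the center R sits 5.8 in from both sides at R = (56.10, 20.80). That places the tangent points at G = (61.90, 20.80) on KG and N = (56.10, 26.60) on NH. Then |AG| = |G − A| = 65.30.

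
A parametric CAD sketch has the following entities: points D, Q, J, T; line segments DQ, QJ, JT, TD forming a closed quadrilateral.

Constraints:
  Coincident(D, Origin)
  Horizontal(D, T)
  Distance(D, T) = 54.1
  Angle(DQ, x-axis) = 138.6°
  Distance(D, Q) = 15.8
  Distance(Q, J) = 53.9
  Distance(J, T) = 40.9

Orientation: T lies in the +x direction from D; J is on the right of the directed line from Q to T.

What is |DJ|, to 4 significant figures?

38.20

Checks: |QJ| = 53.90 ✓; |JT| = 40.90 ✓.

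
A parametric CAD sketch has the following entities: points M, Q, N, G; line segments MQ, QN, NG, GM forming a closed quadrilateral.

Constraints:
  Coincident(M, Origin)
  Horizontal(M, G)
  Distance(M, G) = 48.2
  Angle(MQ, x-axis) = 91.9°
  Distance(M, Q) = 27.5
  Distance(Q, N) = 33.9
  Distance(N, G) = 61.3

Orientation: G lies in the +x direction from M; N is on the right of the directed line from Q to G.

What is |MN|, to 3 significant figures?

13.6

Checks: |QN| = 33.90 ✓; |NG| = 61.30 ✓.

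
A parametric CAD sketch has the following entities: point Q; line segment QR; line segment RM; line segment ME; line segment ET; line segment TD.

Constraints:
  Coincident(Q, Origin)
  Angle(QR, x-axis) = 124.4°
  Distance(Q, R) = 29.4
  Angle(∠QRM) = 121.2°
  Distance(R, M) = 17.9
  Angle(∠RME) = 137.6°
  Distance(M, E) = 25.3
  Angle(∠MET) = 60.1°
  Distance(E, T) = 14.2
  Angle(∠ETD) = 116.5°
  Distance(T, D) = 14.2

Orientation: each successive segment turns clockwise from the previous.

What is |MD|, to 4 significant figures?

12.16

∠MET = 60.1° gives ET at -96.70° from the x-axis; with |ET| = 14.2, T = (12.38, 36.42). ∠ETD = 116.5° gives TD at -160.2° from the x-axis; with |TD| = 14.2, D = (-0.9786, 31.61). Then |MD| = |D − M| = 12.16.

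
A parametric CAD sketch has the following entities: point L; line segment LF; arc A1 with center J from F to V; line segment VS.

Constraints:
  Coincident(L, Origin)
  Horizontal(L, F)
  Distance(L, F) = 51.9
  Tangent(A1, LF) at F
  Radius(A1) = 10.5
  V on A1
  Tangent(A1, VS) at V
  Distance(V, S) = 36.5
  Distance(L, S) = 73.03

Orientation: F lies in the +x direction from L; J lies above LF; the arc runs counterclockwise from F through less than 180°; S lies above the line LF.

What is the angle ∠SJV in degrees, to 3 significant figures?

74.0°

Checks: |JV| = 10.50 ✓; ∠(JV, VS) = 90.00° ✓; |VS| = 36.50 ✓; |LS| = 73.03 ✓.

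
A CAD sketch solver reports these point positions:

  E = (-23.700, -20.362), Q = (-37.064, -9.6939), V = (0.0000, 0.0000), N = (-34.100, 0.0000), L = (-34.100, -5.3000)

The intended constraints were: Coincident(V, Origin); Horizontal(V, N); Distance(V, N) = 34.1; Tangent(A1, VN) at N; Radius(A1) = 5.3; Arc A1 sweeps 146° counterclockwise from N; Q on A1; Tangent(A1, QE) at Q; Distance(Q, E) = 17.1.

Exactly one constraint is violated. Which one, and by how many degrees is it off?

Tangent(A1, QE) at Q — off by 4.60°.

V = (0.00, 0.00) ✓; V.y = 0.00, N.y = 0.00 ✓; |VN| = 34.10 ✓; ∠(LN, NV) = 90.00° ✓; |LN| = 5.300 ✓; bearing(L→Q) − bearing(L→N) = 146.0° ✓; |LQ| = 5.300 ✓; ∠(LQ, QE) = 94.60° ✗; |QE| = 17.10 ✓.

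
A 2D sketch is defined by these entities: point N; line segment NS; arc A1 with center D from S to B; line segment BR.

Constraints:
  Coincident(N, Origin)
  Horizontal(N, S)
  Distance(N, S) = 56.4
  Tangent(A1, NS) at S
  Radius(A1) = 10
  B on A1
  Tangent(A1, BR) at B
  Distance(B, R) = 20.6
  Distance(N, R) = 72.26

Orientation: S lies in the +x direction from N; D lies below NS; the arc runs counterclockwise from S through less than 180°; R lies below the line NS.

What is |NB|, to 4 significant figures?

52.76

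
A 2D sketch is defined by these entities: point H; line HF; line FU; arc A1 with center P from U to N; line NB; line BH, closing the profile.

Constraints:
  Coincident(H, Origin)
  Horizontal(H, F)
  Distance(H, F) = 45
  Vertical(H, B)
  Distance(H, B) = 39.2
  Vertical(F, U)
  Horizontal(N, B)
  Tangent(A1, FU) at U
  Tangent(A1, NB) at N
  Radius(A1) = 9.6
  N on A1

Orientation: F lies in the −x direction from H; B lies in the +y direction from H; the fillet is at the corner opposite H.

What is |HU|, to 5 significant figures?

53.862

H is at the origin; H and F share the same y with |HF| = 45.0 and F on the −x side, so F = (-45.000, 0.0000). H and B share the same x with |HB| = 39.2 and B on the +y side, so B = (0.0000, 39.200). The virtual corner opposite H is at (-45.000, 39.200). A1 meets FU tangentially, so PU is at right angles to FU and tangency of A1 to NB means the radius PN is perpendicular to NB, with radius 9.6, so the center P sits 9.6 in from both sides at P = (-35.400, 29.600). That places the tangent points at U = (-45.000, 29.600) on FU and N = (-35.400, 39.200) on NB. Then |HU| = |U − H| = 53.862.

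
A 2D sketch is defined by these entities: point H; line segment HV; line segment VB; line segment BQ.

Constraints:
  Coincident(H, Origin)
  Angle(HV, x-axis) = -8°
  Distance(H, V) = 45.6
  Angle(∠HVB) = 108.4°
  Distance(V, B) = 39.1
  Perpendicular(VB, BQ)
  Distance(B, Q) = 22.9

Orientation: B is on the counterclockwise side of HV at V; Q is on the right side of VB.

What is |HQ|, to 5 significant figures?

85.087

H is at the origin; HV runs at -8.0° with length 45.6, so V = 45.6·(cos -8.0°, sin -8.0°) = (45.156, -6.3463). ∠HVB = 108.4°, so VB runs at -8.0° + (180° − 108.4°) = 63.600° from the x-axis; with |VB| = 39.1, B = V + 39.1·(cos 63.600°, sin 63.600°) = (62.541, 28.676). The perpendicularity gives BQ at right angles to VB; with |BQ| = 22.9 on the right of VB, Q = B + 22.9·(0.89571, -0.44464) = (83.053, 18.494). Then |HQ| = |Q − H| = 85.087.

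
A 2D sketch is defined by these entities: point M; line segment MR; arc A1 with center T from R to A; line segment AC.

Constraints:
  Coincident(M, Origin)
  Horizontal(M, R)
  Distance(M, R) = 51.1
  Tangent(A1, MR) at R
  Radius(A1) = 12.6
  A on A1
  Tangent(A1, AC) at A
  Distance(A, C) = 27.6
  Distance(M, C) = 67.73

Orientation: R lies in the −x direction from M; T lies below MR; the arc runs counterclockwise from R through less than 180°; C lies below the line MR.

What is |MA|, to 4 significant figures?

65.13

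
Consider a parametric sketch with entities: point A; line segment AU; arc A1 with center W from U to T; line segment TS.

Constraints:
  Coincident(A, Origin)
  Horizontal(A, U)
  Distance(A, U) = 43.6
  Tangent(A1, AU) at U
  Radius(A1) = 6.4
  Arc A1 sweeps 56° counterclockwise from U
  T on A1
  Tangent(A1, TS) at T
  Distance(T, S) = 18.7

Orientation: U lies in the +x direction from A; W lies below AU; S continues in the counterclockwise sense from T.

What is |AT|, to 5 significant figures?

38.398

A is at the origin; A and U share the same y with |AU| = 43.6 and U on the +x side, so U = (43.600, 0.0000). Tangency of A1 to AU means the radius WU is perpendicular to AU, so W = U + (0, -6.4) = (43.600, -6.4000). On A1, U sits at bearing 90° from W; a 56° counterclockwise sweep puts T at bearing 146°, so T = W + 6.4·(cos 146°, sin 146°) = (38.294, -2.8212). Then |AT| = |T − A| = 38.398.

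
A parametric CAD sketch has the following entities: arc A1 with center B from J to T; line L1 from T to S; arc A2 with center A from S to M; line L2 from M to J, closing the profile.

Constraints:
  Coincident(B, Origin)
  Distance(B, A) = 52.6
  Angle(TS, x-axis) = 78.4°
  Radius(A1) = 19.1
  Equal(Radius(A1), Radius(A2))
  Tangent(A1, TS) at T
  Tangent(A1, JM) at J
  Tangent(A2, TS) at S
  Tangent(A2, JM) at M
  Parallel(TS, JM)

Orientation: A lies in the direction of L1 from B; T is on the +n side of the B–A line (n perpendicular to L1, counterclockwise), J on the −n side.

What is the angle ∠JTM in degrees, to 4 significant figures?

54.01°

The slot axis is L1's direction at 78.4°, so u = (cos 78.4°, sin 78.4°) = (0.2011, 0.9796) and n = (−sin 78.4°, cos 78.4°) = (-0.9796, 0.2011). B is at the origin and A lies 52.6 along u from B, so A = 52.6·u = (10.58, 51.53). Tangency of A1 to both parallel lines with radius 19.1 puts T and J at B ± 19.1·n: T = (-18.71, 3.841), J = (18.71, -3.841). Equal radii place S and M the same way about A: S = A + 19.1·n = (-8.133, 55.37), M = A − 19.1·n = (29.29, 47.69). Then cos ∠JTM = TJ·TM / (|TJ||TM|), giving 54.01°.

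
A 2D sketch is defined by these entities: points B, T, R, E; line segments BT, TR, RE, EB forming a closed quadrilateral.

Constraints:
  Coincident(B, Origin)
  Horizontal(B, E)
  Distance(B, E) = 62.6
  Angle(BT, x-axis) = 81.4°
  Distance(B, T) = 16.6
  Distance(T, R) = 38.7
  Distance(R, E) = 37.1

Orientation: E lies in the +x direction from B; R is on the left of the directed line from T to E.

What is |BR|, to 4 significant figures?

48.59

Checks: |TR| = 38.70 ✓; |RE| = 37.10 ✓.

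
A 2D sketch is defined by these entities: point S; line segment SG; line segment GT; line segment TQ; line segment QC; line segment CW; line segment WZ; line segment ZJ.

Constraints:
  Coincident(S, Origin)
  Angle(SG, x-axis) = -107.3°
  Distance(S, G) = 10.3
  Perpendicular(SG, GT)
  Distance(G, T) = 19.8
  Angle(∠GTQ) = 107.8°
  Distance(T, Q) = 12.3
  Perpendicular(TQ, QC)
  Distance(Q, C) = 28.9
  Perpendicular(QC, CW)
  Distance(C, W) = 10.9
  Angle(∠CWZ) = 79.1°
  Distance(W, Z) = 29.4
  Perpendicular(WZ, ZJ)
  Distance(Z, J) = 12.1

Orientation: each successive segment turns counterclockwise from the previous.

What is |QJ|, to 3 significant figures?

6.94

S is at the origin; SG runs at -107.3° with length 10.3, so G = (-3.06, -9.83). The perpendicularity gives GT at right angles to SG, so GT runs at -17.3°; with |GT| = 19.8, T = (15.8, -15.7). ∠GTQ = 107.8° gives TQ at 54.9° from the x-axis; with |TQ| = 12.3, Q = (22.9, -5.66). TQ is perpendicular to QC, so QC runs at 145°; with |QC| = 28.9, C = (-0.731, 11.0). QC is perpendicular to CW, so CW runs at -125°; with |CW| = 10.9, W = (-7.00, 2.04). ∠CWZ = 79.1° gives WZ at -24.2° from the x-axis; with |WZ| = 29.4, Z = (19.8, -10.0). WZ is perpendicular to ZJ, so ZJ runs at 65.8°; with |ZJ| = 12.1, J = (24.8, 1.03). Then |QJ| = |J − Q| = 6.94.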